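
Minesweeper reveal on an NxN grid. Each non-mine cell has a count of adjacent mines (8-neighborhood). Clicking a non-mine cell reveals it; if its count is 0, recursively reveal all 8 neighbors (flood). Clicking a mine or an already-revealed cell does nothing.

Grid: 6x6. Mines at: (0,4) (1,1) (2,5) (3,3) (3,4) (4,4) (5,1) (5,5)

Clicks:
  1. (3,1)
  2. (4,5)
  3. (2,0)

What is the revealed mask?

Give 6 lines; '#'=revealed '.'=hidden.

Click 1 (3,1) count=0: revealed 9 new [(2,0) (2,1) (2,2) (3,0) (3,1) (3,2) (4,0) (4,1) (4,2)] -> total=9
Click 2 (4,5) count=3: revealed 1 new [(4,5)] -> total=10
Click 3 (2,0) count=1: revealed 0 new [(none)] -> total=10

Answer: ......
......
###...
###...
###..#
......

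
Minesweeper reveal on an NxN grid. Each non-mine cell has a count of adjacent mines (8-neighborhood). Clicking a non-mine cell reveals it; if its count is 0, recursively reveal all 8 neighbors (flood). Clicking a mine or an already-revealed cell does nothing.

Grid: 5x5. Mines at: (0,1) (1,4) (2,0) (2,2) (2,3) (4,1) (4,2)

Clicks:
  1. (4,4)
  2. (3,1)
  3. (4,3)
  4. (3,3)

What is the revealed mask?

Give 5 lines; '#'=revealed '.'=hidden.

Click 1 (4,4) count=0: revealed 4 new [(3,3) (3,4) (4,3) (4,4)] -> total=4
Click 2 (3,1) count=4: revealed 1 new [(3,1)] -> total=5
Click 3 (4,3) count=1: revealed 0 new [(none)] -> total=5
Click 4 (3,3) count=3: revealed 0 new [(none)] -> total=5

Answer: .....
.....
.....
.#.##
...##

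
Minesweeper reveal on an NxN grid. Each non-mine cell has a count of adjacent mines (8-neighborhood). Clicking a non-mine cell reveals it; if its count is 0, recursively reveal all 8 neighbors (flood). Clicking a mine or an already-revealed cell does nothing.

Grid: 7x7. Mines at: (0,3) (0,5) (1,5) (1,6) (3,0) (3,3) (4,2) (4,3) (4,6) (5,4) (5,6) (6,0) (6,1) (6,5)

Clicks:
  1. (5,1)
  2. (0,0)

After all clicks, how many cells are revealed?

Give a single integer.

Click 1 (5,1) count=3: revealed 1 new [(5,1)] -> total=1
Click 2 (0,0) count=0: revealed 9 new [(0,0) (0,1) (0,2) (1,0) (1,1) (1,2) (2,0) (2,1) (2,2)] -> total=10

Answer: 10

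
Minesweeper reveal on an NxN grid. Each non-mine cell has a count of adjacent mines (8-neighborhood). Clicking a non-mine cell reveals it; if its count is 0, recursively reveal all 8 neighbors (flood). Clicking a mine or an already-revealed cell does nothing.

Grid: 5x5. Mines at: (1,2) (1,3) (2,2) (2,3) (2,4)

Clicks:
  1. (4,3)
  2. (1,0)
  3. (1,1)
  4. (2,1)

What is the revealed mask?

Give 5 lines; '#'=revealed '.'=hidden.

Answer: ##...
##...
##...
#####
#####

Derivation:
Click 1 (4,3) count=0: revealed 16 new [(0,0) (0,1) (1,0) (1,1) (2,0) (2,1) (3,0) (3,1) (3,2) (3,3) (3,4) (4,0) (4,1) (4,2) (4,3) (4,4)] -> total=16
Click 2 (1,0) count=0: revealed 0 new [(none)] -> total=16
Click 3 (1,1) count=2: revealed 0 new [(none)] -> total=16
Click 4 (2,1) count=2: revealed 0 new [(none)] -> total=16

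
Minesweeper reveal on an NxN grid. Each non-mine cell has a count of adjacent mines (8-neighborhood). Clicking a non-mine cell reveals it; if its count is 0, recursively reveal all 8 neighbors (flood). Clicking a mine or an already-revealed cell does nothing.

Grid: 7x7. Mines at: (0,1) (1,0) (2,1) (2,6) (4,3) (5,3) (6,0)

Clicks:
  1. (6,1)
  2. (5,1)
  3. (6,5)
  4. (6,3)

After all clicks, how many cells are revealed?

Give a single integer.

Click 1 (6,1) count=1: revealed 1 new [(6,1)] -> total=1
Click 2 (5,1) count=1: revealed 1 new [(5,1)] -> total=2
Click 3 (6,5) count=0: revealed 12 new [(3,4) (3,5) (3,6) (4,4) (4,5) (4,6) (5,4) (5,5) (5,6) (6,4) (6,5) (6,6)] -> total=14
Click 4 (6,3) count=1: revealed 1 new [(6,3)] -> total=15

Answer: 15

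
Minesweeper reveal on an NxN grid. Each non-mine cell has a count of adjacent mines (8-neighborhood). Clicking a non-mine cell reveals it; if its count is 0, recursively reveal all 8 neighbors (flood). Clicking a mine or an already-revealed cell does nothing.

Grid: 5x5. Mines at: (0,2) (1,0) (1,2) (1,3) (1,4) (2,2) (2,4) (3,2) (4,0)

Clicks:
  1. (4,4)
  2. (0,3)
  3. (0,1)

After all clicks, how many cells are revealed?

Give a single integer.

Click 1 (4,4) count=0: revealed 4 new [(3,3) (3,4) (4,3) (4,4)] -> total=4
Click 2 (0,3) count=4: revealed 1 new [(0,3)] -> total=5
Click 3 (0,1) count=3: revealed 1 new [(0,1)] -> total=6

Answer: 6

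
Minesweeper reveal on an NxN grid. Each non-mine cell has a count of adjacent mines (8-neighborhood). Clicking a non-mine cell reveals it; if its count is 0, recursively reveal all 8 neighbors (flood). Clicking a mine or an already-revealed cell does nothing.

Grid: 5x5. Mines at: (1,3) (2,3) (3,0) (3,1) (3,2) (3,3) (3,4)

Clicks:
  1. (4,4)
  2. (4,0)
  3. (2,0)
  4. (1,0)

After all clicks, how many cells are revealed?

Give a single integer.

Click 1 (4,4) count=2: revealed 1 new [(4,4)] -> total=1
Click 2 (4,0) count=2: revealed 1 new [(4,0)] -> total=2
Click 3 (2,0) count=2: revealed 1 new [(2,0)] -> total=3
Click 4 (1,0) count=0: revealed 8 new [(0,0) (0,1) (0,2) (1,0) (1,1) (1,2) (2,1) (2,2)] -> total=11

Answer: 11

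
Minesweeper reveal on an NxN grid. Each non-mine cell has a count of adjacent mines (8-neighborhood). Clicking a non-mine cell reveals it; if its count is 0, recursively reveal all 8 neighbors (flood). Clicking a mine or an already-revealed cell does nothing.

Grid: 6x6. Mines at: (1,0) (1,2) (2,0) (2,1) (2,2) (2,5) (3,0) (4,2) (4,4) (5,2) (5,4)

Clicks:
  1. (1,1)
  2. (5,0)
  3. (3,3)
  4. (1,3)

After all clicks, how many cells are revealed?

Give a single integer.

Click 1 (1,1) count=5: revealed 1 new [(1,1)] -> total=1
Click 2 (5,0) count=0: revealed 4 new [(4,0) (4,1) (5,0) (5,1)] -> total=5
Click 3 (3,3) count=3: revealed 1 new [(3,3)] -> total=6
Click 4 (1,3) count=2: revealed 1 new [(1,3)] -> total=7

Answer: 7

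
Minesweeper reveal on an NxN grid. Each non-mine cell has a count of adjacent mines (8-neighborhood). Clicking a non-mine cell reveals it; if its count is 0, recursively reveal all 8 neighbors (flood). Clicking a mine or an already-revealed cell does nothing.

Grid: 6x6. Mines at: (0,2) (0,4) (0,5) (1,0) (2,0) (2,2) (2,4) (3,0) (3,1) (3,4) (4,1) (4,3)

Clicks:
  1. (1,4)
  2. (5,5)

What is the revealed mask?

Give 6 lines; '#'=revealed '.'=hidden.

Click 1 (1,4) count=3: revealed 1 new [(1,4)] -> total=1
Click 2 (5,5) count=0: revealed 4 new [(4,4) (4,5) (5,4) (5,5)] -> total=5

Answer: ......
....#.
......
......
....##
....##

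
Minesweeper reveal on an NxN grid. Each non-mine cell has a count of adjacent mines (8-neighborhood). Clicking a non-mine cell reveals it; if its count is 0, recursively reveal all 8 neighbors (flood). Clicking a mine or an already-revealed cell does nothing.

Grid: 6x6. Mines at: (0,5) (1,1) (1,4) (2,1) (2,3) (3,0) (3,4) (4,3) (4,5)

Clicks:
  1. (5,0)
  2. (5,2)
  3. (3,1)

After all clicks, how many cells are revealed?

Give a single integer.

Answer: 7

Derivation:
Click 1 (5,0) count=0: revealed 6 new [(4,0) (4,1) (4,2) (5,0) (5,1) (5,2)] -> total=6
Click 2 (5,2) count=1: revealed 0 new [(none)] -> total=6
Click 3 (3,1) count=2: revealed 1 new [(3,1)] -> total=7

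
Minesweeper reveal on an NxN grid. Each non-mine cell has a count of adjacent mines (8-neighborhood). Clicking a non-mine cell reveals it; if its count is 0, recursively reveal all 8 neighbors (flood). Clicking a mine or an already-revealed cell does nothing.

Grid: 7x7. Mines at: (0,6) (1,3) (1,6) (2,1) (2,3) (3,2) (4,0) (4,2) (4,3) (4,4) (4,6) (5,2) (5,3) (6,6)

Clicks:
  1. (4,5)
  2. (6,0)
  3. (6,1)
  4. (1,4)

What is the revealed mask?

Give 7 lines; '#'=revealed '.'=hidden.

Answer: .......
....#..
.......
.......
.....#.
##.....
##.....

Derivation:
Click 1 (4,5) count=2: revealed 1 new [(4,5)] -> total=1
Click 2 (6,0) count=0: revealed 4 new [(5,0) (5,1) (6,0) (6,1)] -> total=5
Click 3 (6,1) count=1: revealed 0 new [(none)] -> total=5
Click 4 (1,4) count=2: revealed 1 new [(1,4)] -> total=6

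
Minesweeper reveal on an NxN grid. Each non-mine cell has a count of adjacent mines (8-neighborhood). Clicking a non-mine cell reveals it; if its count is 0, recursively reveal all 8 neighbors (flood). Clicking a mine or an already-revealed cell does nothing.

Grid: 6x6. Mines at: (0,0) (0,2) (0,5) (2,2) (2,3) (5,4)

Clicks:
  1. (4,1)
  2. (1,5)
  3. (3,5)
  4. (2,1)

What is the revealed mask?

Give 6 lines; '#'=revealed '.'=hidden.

Click 1 (4,1) count=0: revealed 16 new [(1,0) (1,1) (2,0) (2,1) (3,0) (3,1) (3,2) (3,3) (4,0) (4,1) (4,2) (4,3) (5,0) (5,1) (5,2) (5,3)] -> total=16
Click 2 (1,5) count=1: revealed 1 new [(1,5)] -> total=17
Click 3 (3,5) count=0: revealed 7 new [(1,4) (2,4) (2,5) (3,4) (3,5) (4,4) (4,5)] -> total=24
Click 4 (2,1) count=1: revealed 0 new [(none)] -> total=24

Answer: ......
##..##
##..##
######
######
####..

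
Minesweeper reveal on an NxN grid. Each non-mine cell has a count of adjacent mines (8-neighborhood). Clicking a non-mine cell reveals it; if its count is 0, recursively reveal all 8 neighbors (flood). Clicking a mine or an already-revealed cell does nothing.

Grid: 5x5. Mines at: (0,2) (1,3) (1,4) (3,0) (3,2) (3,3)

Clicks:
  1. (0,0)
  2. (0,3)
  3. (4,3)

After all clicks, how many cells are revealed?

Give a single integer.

Click 1 (0,0) count=0: revealed 6 new [(0,0) (0,1) (1,0) (1,1) (2,0) (2,1)] -> total=6
Click 2 (0,3) count=3: revealed 1 new [(0,3)] -> total=7
Click 3 (4,3) count=2: revealed 1 new [(4,3)] -> total=8

Answer: 8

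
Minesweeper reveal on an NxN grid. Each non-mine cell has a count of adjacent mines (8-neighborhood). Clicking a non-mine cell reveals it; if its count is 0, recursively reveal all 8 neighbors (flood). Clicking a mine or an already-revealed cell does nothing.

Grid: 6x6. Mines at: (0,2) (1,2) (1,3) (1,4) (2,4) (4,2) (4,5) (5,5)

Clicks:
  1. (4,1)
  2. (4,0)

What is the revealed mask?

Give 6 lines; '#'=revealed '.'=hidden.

Answer: ##....
##....
##....
##....
##....
##....

Derivation:
Click 1 (4,1) count=1: revealed 1 new [(4,1)] -> total=1
Click 2 (4,0) count=0: revealed 11 new [(0,0) (0,1) (1,0) (1,1) (2,0) (2,1) (3,0) (3,1) (4,0) (5,0) (5,1)] -> total=12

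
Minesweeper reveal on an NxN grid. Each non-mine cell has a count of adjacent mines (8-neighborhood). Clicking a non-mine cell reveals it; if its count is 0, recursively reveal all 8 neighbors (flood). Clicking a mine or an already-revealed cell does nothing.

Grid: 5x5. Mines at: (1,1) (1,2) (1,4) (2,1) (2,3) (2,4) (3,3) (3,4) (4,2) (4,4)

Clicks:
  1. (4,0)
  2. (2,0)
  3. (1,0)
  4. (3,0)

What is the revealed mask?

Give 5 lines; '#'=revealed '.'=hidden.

Answer: .....
#....
#....
##...
##...

Derivation:
Click 1 (4,0) count=0: revealed 4 new [(3,0) (3,1) (4,0) (4,1)] -> total=4
Click 2 (2,0) count=2: revealed 1 new [(2,0)] -> total=5
Click 3 (1,0) count=2: revealed 1 new [(1,0)] -> total=6
Click 4 (3,0) count=1: revealed 0 new [(none)] -> total=6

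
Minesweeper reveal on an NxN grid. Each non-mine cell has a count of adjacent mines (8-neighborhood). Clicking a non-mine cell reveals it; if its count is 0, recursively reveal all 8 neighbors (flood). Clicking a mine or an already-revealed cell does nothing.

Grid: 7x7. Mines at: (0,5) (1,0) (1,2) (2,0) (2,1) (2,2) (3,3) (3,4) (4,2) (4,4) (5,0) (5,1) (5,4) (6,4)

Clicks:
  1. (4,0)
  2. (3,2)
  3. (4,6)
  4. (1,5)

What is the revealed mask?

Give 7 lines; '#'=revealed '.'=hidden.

Click 1 (4,0) count=2: revealed 1 new [(4,0)] -> total=1
Click 2 (3,2) count=4: revealed 1 new [(3,2)] -> total=2
Click 3 (4,6) count=0: revealed 12 new [(1,5) (1,6) (2,5) (2,6) (3,5) (3,6) (4,5) (4,6) (5,5) (5,6) (6,5) (6,6)] -> total=14
Click 4 (1,5) count=1: revealed 0 new [(none)] -> total=14

Answer: .......
.....##
.....##
..#..##
#....##
.....##
.....##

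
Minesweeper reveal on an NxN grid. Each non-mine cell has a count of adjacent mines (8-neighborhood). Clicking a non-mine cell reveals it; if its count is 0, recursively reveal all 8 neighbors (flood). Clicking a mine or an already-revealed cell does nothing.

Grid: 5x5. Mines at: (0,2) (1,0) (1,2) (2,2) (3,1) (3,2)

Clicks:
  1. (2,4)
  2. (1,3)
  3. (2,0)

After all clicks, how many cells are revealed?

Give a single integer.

Answer: 11

Derivation:
Click 1 (2,4) count=0: revealed 10 new [(0,3) (0,4) (1,3) (1,4) (2,3) (2,4) (3,3) (3,4) (4,3) (4,4)] -> total=10
Click 2 (1,3) count=3: revealed 0 new [(none)] -> total=10
Click 3 (2,0) count=2: revealed 1 new [(2,0)] -> total=11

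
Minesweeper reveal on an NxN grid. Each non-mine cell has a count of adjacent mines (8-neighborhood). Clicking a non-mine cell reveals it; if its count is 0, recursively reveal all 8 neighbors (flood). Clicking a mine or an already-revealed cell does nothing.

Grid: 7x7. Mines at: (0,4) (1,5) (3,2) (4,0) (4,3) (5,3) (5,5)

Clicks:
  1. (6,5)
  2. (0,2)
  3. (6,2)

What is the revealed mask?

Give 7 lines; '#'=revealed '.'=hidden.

Click 1 (6,5) count=1: revealed 1 new [(6,5)] -> total=1
Click 2 (0,2) count=0: revealed 14 new [(0,0) (0,1) (0,2) (0,3) (1,0) (1,1) (1,2) (1,3) (2,0) (2,1) (2,2) (2,3) (3,0) (3,1)] -> total=15
Click 3 (6,2) count=1: revealed 1 new [(6,2)] -> total=16

Answer: ####...
####...
####...
##.....
.......
.......
..#..#.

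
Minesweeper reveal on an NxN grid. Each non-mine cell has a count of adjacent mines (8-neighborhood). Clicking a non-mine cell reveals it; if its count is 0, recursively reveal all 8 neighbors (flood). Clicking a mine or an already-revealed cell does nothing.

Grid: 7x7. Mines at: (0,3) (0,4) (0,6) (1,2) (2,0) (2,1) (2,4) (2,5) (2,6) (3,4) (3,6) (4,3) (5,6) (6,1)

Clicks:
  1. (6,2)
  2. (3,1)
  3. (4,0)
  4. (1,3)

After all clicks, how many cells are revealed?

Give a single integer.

Answer: 11

Derivation:
Click 1 (6,2) count=1: revealed 1 new [(6,2)] -> total=1
Click 2 (3,1) count=2: revealed 1 new [(3,1)] -> total=2
Click 3 (4,0) count=0: revealed 8 new [(3,0) (3,2) (4,0) (4,1) (4,2) (5,0) (5,1) (5,2)] -> total=10
Click 4 (1,3) count=4: revealed 1 new [(1,3)] -> total=11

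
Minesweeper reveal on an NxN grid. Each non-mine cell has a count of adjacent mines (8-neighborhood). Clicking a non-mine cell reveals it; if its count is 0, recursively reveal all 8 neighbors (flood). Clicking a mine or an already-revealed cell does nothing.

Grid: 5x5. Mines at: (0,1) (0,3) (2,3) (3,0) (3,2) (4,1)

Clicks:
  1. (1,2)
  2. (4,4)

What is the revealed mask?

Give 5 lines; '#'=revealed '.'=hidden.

Answer: .....
..#..
.....
...##
...##

Derivation:
Click 1 (1,2) count=3: revealed 1 new [(1,2)] -> total=1
Click 2 (4,4) count=0: revealed 4 new [(3,3) (3,4) (4,3) (4,4)] -> total=5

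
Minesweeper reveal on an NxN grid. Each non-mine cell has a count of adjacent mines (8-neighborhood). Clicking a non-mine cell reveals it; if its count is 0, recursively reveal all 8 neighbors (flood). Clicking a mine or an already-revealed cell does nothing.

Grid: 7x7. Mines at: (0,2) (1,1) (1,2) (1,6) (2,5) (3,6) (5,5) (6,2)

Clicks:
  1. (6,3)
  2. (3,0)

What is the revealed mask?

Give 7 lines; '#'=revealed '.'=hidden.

Click 1 (6,3) count=1: revealed 1 new [(6,3)] -> total=1
Click 2 (3,0) count=0: revealed 22 new [(2,0) (2,1) (2,2) (2,3) (2,4) (3,0) (3,1) (3,2) (3,3) (3,4) (4,0) (4,1) (4,2) (4,3) (4,4) (5,0) (5,1) (5,2) (5,3) (5,4) (6,0) (6,1)] -> total=23

Answer: .......
.......
#####..
#####..
#####..
#####..
##.#...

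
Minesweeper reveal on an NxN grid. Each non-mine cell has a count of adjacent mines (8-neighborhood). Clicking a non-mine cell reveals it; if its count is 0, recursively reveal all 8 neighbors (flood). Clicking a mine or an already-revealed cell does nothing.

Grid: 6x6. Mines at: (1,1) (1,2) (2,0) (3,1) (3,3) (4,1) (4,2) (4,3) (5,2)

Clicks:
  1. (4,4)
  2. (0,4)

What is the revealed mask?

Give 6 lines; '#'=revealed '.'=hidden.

Answer: ...###
...###
...###
....##
....##
....##

Derivation:
Click 1 (4,4) count=2: revealed 1 new [(4,4)] -> total=1
Click 2 (0,4) count=0: revealed 14 new [(0,3) (0,4) (0,5) (1,3) (1,4) (1,5) (2,3) (2,4) (2,5) (3,4) (3,5) (4,5) (5,4) (5,5)] -> total=15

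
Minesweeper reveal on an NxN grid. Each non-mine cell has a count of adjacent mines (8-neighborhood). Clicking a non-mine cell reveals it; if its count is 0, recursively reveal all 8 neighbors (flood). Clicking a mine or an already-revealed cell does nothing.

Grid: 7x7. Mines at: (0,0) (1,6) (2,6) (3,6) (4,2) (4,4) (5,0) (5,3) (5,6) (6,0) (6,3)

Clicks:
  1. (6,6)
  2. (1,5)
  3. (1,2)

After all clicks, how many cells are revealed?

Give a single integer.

Click 1 (6,6) count=1: revealed 1 new [(6,6)] -> total=1
Click 2 (1,5) count=2: revealed 1 new [(1,5)] -> total=2
Click 3 (1,2) count=0: revealed 24 new [(0,1) (0,2) (0,3) (0,4) (0,5) (1,0) (1,1) (1,2) (1,3) (1,4) (2,0) (2,1) (2,2) (2,3) (2,4) (2,5) (3,0) (3,1) (3,2) (3,3) (3,4) (3,5) (4,0) (4,1)] -> total=26

Answer: 26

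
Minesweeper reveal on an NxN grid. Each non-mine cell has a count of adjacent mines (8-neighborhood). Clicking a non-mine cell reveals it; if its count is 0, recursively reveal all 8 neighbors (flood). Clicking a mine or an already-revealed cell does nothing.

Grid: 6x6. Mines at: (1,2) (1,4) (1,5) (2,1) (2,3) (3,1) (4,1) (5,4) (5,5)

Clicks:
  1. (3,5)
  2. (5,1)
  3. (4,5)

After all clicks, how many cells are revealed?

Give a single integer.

Click 1 (3,5) count=0: revealed 6 new [(2,4) (2,5) (3,4) (3,5) (4,4) (4,5)] -> total=6
Click 2 (5,1) count=1: revealed 1 new [(5,1)] -> total=7
Click 3 (4,5) count=2: revealed 0 new [(none)] -> total=7

Answer: 7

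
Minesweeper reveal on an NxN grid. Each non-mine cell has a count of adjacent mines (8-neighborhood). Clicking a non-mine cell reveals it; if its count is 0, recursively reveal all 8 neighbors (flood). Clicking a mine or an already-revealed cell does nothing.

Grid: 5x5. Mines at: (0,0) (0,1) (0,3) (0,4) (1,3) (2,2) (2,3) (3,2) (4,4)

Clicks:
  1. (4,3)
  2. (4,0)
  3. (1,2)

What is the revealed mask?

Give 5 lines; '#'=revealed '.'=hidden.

Click 1 (4,3) count=2: revealed 1 new [(4,3)] -> total=1
Click 2 (4,0) count=0: revealed 8 new [(1,0) (1,1) (2,0) (2,1) (3,0) (3,1) (4,0) (4,1)] -> total=9
Click 3 (1,2) count=5: revealed 1 new [(1,2)] -> total=10

Answer: .....
###..
##...
##...
##.#.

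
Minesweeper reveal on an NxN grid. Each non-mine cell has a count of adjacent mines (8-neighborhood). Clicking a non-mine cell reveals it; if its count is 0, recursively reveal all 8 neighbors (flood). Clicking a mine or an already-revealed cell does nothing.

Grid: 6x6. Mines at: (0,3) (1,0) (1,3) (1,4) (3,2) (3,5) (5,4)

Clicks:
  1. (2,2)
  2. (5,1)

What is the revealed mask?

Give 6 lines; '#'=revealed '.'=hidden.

Answer: ......
......
###...
##....
####..
####..

Derivation:
Click 1 (2,2) count=2: revealed 1 new [(2,2)] -> total=1
Click 2 (5,1) count=0: revealed 12 new [(2,0) (2,1) (3,0) (3,1) (4,0) (4,1) (4,2) (4,3) (5,0) (5,1) (5,2) (5,3)] -> total=13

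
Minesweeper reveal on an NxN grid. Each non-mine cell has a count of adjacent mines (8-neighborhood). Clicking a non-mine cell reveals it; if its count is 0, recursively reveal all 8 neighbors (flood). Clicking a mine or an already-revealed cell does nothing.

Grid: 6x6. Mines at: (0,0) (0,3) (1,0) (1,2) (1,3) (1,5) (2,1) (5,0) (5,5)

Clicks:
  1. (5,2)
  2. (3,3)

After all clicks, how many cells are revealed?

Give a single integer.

Answer: 18

Derivation:
Click 1 (5,2) count=0: revealed 18 new [(2,2) (2,3) (2,4) (2,5) (3,1) (3,2) (3,3) (3,4) (3,5) (4,1) (4,2) (4,3) (4,4) (4,5) (5,1) (5,2) (5,3) (5,4)] -> total=18
Click 2 (3,3) count=0: revealed 0 new [(none)] -> total=18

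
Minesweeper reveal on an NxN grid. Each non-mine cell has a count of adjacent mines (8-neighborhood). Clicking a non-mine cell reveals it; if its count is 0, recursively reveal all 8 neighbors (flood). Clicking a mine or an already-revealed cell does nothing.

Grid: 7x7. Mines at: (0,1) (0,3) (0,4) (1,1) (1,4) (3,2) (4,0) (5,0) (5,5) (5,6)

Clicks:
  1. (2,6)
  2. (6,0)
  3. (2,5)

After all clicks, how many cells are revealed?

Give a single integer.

Answer: 17

Derivation:
Click 1 (2,6) count=0: revealed 16 new [(0,5) (0,6) (1,5) (1,6) (2,3) (2,4) (2,5) (2,6) (3,3) (3,4) (3,5) (3,6) (4,3) (4,4) (4,5) (4,6)] -> total=16
Click 2 (6,0) count=1: revealed 1 new [(6,0)] -> total=17
Click 3 (2,5) count=1: revealed 0 new [(none)] -> total=17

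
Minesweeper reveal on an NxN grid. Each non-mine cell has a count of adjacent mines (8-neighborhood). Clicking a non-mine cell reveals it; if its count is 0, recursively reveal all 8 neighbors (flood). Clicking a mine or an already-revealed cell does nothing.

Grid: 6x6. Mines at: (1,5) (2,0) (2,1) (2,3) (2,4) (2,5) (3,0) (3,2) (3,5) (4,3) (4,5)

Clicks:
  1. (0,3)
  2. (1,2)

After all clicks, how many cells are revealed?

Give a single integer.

Answer: 10

Derivation:
Click 1 (0,3) count=0: revealed 10 new [(0,0) (0,1) (0,2) (0,3) (0,4) (1,0) (1,1) (1,2) (1,3) (1,4)] -> total=10
Click 2 (1,2) count=2: revealed 0 new [(none)] -> total=10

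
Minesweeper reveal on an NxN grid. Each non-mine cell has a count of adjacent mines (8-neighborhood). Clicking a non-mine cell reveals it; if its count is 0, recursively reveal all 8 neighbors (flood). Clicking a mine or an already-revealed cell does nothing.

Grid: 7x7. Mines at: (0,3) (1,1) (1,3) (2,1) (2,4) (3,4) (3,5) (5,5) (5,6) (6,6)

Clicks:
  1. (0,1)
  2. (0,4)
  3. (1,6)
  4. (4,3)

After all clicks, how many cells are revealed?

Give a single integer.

Answer: 10

Derivation:
Click 1 (0,1) count=1: revealed 1 new [(0,1)] -> total=1
Click 2 (0,4) count=2: revealed 1 new [(0,4)] -> total=2
Click 3 (1,6) count=0: revealed 7 new [(0,5) (0,6) (1,4) (1,5) (1,6) (2,5) (2,6)] -> total=9
Click 4 (4,3) count=1: revealed 1 new [(4,3)] -> total=10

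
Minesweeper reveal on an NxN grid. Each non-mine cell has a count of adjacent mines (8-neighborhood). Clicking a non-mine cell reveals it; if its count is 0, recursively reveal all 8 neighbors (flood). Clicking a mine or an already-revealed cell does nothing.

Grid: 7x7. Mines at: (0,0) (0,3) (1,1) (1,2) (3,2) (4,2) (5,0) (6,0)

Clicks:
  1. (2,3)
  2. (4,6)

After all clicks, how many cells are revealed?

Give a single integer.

Click 1 (2,3) count=2: revealed 1 new [(2,3)] -> total=1
Click 2 (4,6) count=0: revealed 30 new [(0,4) (0,5) (0,6) (1,3) (1,4) (1,5) (1,6) (2,4) (2,5) (2,6) (3,3) (3,4) (3,5) (3,6) (4,3) (4,4) (4,5) (4,6) (5,1) (5,2) (5,3) (5,4) (5,5) (5,6) (6,1) (6,2) (6,3) (6,4) (6,5) (6,6)] -> total=31

Answer: 31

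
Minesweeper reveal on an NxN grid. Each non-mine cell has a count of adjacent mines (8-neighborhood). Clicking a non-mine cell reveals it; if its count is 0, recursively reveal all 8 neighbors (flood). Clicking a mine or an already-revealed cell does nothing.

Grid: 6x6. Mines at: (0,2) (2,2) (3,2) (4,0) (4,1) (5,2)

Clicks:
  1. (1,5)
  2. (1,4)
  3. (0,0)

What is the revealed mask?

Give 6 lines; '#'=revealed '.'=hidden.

Click 1 (1,5) count=0: revealed 18 new [(0,3) (0,4) (0,5) (1,3) (1,4) (1,5) (2,3) (2,4) (2,5) (3,3) (3,4) (3,5) (4,3) (4,4) (4,5) (5,3) (5,4) (5,5)] -> total=18
Click 2 (1,4) count=0: revealed 0 new [(none)] -> total=18
Click 3 (0,0) count=0: revealed 8 new [(0,0) (0,1) (1,0) (1,1) (2,0) (2,1) (3,0) (3,1)] -> total=26

Answer: ##.###
##.###
##.###
##.###
...###
...###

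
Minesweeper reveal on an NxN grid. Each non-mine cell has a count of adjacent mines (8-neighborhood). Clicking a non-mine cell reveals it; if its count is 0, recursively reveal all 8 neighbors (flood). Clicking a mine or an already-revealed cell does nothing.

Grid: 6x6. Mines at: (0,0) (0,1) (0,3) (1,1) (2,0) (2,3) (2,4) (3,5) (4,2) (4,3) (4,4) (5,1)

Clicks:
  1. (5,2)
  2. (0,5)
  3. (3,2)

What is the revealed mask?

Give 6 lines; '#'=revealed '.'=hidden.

Click 1 (5,2) count=3: revealed 1 new [(5,2)] -> total=1
Click 2 (0,5) count=0: revealed 4 new [(0,4) (0,5) (1,4) (1,5)] -> total=5
Click 3 (3,2) count=3: revealed 1 new [(3,2)] -> total=6

Answer: ....##
....##
......
..#...
......
..#...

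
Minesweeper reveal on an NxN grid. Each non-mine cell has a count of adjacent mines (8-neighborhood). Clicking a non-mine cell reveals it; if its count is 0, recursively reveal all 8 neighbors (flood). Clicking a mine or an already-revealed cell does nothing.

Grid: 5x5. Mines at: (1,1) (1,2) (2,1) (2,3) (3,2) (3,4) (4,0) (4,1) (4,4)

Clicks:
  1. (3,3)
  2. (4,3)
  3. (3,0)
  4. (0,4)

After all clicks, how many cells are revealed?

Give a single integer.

Answer: 7

Derivation:
Click 1 (3,3) count=4: revealed 1 new [(3,3)] -> total=1
Click 2 (4,3) count=3: revealed 1 new [(4,3)] -> total=2
Click 3 (3,0) count=3: revealed 1 new [(3,0)] -> total=3
Click 4 (0,4) count=0: revealed 4 new [(0,3) (0,4) (1,3) (1,4)] -> total=7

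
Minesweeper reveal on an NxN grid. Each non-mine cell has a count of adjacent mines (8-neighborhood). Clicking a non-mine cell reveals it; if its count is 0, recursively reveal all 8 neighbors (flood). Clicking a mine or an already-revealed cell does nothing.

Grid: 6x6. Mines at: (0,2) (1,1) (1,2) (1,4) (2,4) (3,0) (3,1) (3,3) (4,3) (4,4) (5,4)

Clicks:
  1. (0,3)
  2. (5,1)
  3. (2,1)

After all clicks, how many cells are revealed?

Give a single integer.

Click 1 (0,3) count=3: revealed 1 new [(0,3)] -> total=1
Click 2 (5,1) count=0: revealed 6 new [(4,0) (4,1) (4,2) (5,0) (5,1) (5,2)] -> total=7
Click 3 (2,1) count=4: revealed 1 new [(2,1)] -> total=8

Answer: 8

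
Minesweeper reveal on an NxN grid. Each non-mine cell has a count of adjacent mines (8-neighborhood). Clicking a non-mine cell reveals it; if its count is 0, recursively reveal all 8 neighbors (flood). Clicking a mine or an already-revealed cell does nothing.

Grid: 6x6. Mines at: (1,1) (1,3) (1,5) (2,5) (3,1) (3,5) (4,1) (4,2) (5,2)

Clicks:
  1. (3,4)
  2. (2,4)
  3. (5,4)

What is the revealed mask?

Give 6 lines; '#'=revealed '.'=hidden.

Answer: ......
......
....#.
....#.
...###
...###

Derivation:
Click 1 (3,4) count=2: revealed 1 new [(3,4)] -> total=1
Click 2 (2,4) count=4: revealed 1 new [(2,4)] -> total=2
Click 3 (5,4) count=0: revealed 6 new [(4,3) (4,4) (4,5) (5,3) (5,4) (5,5)] -> total=8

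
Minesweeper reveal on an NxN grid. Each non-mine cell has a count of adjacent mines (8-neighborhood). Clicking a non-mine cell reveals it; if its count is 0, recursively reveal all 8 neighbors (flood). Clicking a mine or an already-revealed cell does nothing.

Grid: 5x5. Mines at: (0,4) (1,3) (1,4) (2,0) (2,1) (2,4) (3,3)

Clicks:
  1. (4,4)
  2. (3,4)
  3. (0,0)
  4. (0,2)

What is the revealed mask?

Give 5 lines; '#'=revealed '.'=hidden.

Answer: ###..
###..
.....
....#
....#

Derivation:
Click 1 (4,4) count=1: revealed 1 new [(4,4)] -> total=1
Click 2 (3,4) count=2: revealed 1 new [(3,4)] -> total=2
Click 3 (0,0) count=0: revealed 6 new [(0,0) (0,1) (0,2) (1,0) (1,1) (1,2)] -> total=8
Click 4 (0,2) count=1: revealed 0 new [(none)] -> total=8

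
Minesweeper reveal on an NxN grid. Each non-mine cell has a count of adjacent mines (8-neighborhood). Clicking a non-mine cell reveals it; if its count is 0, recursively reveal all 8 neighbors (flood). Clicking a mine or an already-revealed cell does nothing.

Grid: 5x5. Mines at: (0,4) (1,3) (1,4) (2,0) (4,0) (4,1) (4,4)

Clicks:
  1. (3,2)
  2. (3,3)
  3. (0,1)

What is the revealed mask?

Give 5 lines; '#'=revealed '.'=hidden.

Answer: ###..
###..
.....
..##.
.....

Derivation:
Click 1 (3,2) count=1: revealed 1 new [(3,2)] -> total=1
Click 2 (3,3) count=1: revealed 1 new [(3,3)] -> total=2
Click 3 (0,1) count=0: revealed 6 new [(0,0) (0,1) (0,2) (1,0) (1,1) (1,2)] -> total=8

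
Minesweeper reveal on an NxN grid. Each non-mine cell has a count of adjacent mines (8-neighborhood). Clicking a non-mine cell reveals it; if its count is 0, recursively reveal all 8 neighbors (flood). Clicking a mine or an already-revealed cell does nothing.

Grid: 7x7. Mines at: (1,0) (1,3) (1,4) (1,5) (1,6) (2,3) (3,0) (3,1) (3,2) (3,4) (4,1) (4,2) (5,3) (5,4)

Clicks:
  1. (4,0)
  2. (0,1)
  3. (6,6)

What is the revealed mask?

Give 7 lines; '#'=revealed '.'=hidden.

Click 1 (4,0) count=3: revealed 1 new [(4,0)] -> total=1
Click 2 (0,1) count=1: revealed 1 new [(0,1)] -> total=2
Click 3 (6,6) count=0: revealed 10 new [(2,5) (2,6) (3,5) (3,6) (4,5) (4,6) (5,5) (5,6) (6,5) (6,6)] -> total=12

Answer: .#.....
.......
.....##
.....##
#....##
.....##
.....##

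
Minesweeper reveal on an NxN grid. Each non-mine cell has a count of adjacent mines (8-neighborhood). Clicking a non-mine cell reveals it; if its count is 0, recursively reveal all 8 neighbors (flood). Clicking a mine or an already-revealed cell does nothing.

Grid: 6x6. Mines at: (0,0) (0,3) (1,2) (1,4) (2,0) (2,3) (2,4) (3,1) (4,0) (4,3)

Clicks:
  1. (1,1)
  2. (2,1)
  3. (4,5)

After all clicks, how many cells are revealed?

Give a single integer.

Answer: 8

Derivation:
Click 1 (1,1) count=3: revealed 1 new [(1,1)] -> total=1
Click 2 (2,1) count=3: revealed 1 new [(2,1)] -> total=2
Click 3 (4,5) count=0: revealed 6 new [(3,4) (3,5) (4,4) (4,5) (5,4) (5,5)] -> total=8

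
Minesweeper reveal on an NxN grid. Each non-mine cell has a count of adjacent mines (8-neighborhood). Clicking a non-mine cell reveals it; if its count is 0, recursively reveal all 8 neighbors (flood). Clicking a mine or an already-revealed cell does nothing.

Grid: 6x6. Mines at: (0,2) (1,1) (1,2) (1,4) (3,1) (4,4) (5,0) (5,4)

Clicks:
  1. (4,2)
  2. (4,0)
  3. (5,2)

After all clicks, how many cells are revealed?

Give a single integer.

Click 1 (4,2) count=1: revealed 1 new [(4,2)] -> total=1
Click 2 (4,0) count=2: revealed 1 new [(4,0)] -> total=2
Click 3 (5,2) count=0: revealed 5 new [(4,1) (4,3) (5,1) (5,2) (5,3)] -> total=7

Answer: 7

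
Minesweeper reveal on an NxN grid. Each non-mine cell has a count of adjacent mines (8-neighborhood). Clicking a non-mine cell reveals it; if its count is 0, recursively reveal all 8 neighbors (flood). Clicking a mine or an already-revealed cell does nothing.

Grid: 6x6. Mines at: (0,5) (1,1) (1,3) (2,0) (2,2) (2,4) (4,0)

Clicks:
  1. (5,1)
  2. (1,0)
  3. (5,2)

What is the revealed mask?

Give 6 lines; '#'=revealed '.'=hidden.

Answer: ......
#.....
......
.#####
.#####
.#####

Derivation:
Click 1 (5,1) count=1: revealed 1 new [(5,1)] -> total=1
Click 2 (1,0) count=2: revealed 1 new [(1,0)] -> total=2
Click 3 (5,2) count=0: revealed 14 new [(3,1) (3,2) (3,3) (3,4) (3,5) (4,1) (4,2) (4,3) (4,4) (4,5) (5,2) (5,3) (5,4) (5,5)] -> total=16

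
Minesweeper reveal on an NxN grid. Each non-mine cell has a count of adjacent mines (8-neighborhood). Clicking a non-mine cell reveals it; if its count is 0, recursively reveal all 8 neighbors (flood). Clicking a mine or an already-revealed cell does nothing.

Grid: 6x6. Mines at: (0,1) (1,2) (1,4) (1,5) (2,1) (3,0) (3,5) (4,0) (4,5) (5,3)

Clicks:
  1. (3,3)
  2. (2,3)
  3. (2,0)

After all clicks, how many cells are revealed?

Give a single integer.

Click 1 (3,3) count=0: revealed 9 new [(2,2) (2,3) (2,4) (3,2) (3,3) (3,4) (4,2) (4,3) (4,4)] -> total=9
Click 2 (2,3) count=2: revealed 0 new [(none)] -> total=9
Click 3 (2,0) count=2: revealed 1 new [(2,0)] -> total=10

Answer: 10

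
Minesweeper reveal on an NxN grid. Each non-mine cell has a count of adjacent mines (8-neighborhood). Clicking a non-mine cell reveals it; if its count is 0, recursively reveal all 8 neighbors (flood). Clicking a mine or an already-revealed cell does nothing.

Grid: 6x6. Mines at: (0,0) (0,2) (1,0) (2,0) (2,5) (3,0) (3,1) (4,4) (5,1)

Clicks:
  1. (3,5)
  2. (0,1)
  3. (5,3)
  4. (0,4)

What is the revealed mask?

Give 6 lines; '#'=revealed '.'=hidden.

Answer: .#.###
...###
......
.....#
......
...#..

Derivation:
Click 1 (3,5) count=2: revealed 1 new [(3,5)] -> total=1
Click 2 (0,1) count=3: revealed 1 new [(0,1)] -> total=2
Click 3 (5,3) count=1: revealed 1 new [(5,3)] -> total=3
Click 4 (0,4) count=0: revealed 6 new [(0,3) (0,4) (0,5) (1,3) (1,4) (1,5)] -> total=9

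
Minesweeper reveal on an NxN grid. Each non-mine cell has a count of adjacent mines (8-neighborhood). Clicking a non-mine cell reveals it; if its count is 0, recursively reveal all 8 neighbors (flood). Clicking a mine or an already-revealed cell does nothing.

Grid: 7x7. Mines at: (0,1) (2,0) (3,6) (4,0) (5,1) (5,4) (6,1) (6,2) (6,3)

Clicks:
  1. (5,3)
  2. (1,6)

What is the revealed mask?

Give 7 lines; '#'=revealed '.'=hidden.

Click 1 (5,3) count=3: revealed 1 new [(5,3)] -> total=1
Click 2 (1,6) count=0: revealed 27 new [(0,2) (0,3) (0,4) (0,5) (0,6) (1,1) (1,2) (1,3) (1,4) (1,5) (1,6) (2,1) (2,2) (2,3) (2,4) (2,5) (2,6) (3,1) (3,2) (3,3) (3,4) (3,5) (4,1) (4,2) (4,3) (4,4) (4,5)] -> total=28

Answer: ..#####
.######
.######
.#####.
.#####.
...#...
.......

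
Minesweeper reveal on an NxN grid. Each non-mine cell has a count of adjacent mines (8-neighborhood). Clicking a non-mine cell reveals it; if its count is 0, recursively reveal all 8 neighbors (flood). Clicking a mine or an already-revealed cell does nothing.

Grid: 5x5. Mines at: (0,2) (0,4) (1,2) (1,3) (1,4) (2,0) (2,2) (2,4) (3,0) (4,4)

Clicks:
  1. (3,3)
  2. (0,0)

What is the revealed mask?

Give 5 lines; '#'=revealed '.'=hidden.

Click 1 (3,3) count=3: revealed 1 new [(3,3)] -> total=1
Click 2 (0,0) count=0: revealed 4 new [(0,0) (0,1) (1,0) (1,1)] -> total=5

Answer: ##...
##...
.....
...#.
.....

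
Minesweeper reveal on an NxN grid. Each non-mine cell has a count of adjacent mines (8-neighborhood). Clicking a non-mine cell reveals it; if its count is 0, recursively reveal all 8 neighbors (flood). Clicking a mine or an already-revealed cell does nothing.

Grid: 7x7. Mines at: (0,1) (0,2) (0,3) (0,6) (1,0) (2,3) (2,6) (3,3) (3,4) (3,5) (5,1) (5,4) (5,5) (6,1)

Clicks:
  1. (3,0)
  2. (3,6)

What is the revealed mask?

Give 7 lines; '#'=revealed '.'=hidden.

Answer: .......
.......
###....
###...#
###....
.......
.......

Derivation:
Click 1 (3,0) count=0: revealed 9 new [(2,0) (2,1) (2,2) (3,0) (3,1) (3,2) (4,0) (4,1) (4,2)] -> total=9
Click 2 (3,6) count=2: revealed 1 new [(3,6)] -> total=10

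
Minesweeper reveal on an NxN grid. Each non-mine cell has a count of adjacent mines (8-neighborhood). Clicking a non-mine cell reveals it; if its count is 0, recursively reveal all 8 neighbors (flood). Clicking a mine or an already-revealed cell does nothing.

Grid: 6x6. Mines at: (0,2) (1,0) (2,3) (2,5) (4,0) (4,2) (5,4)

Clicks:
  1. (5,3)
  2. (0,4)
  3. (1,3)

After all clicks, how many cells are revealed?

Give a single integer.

Answer: 7

Derivation:
Click 1 (5,3) count=2: revealed 1 new [(5,3)] -> total=1
Click 2 (0,4) count=0: revealed 6 new [(0,3) (0,4) (0,5) (1,3) (1,4) (1,5)] -> total=7
Click 3 (1,3) count=2: revealed 0 new [(none)] -> total=7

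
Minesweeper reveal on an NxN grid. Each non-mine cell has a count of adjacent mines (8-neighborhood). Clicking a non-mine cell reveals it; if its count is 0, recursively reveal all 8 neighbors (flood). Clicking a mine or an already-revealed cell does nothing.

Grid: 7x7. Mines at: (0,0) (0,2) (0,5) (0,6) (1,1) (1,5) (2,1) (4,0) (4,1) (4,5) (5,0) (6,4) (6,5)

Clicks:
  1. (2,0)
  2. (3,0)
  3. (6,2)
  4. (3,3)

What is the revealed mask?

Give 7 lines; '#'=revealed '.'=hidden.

Answer: .......
..###..
#.###..
#.###..
..###..
.####..
.###...

Derivation:
Click 1 (2,0) count=2: revealed 1 new [(2,0)] -> total=1
Click 2 (3,0) count=3: revealed 1 new [(3,0)] -> total=2
Click 3 (6,2) count=0: revealed 6 new [(5,1) (5,2) (5,3) (6,1) (6,2) (6,3)] -> total=8
Click 4 (3,3) count=0: revealed 13 new [(1,2) (1,3) (1,4) (2,2) (2,3) (2,4) (3,2) (3,3) (3,4) (4,2) (4,3) (4,4) (5,4)] -> total=21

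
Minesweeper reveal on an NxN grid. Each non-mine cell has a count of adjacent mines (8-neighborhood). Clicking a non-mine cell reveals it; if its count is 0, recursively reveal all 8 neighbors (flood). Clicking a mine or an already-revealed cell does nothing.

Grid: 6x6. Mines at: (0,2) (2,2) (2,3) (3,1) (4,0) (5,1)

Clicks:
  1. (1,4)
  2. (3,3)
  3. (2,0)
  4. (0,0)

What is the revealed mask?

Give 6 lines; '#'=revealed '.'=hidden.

Click 1 (1,4) count=1: revealed 1 new [(1,4)] -> total=1
Click 2 (3,3) count=2: revealed 1 new [(3,3)] -> total=2
Click 3 (2,0) count=1: revealed 1 new [(2,0)] -> total=3
Click 4 (0,0) count=0: revealed 5 new [(0,0) (0,1) (1,0) (1,1) (2,1)] -> total=8

Answer: ##....
##..#.
##....
...#..
......
......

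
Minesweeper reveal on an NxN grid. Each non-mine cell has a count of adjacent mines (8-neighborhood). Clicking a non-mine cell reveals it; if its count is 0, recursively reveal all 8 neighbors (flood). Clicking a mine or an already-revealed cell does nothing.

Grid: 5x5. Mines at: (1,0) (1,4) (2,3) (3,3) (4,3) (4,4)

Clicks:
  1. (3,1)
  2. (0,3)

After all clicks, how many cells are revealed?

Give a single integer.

Answer: 10

Derivation:
Click 1 (3,1) count=0: revealed 9 new [(2,0) (2,1) (2,2) (3,0) (3,1) (3,2) (4,0) (4,1) (4,2)] -> total=9
Click 2 (0,3) count=1: revealed 1 new [(0,3)] -> total=10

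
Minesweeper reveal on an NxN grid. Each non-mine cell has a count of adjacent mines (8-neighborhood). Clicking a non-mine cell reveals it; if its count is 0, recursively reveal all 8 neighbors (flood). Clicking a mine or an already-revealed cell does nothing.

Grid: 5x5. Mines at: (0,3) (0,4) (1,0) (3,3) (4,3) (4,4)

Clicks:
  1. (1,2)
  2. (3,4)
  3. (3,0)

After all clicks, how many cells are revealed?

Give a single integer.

Click 1 (1,2) count=1: revealed 1 new [(1,2)] -> total=1
Click 2 (3,4) count=3: revealed 1 new [(3,4)] -> total=2
Click 3 (3,0) count=0: revealed 9 new [(2,0) (2,1) (2,2) (3,0) (3,1) (3,2) (4,0) (4,1) (4,2)] -> total=11

Answer: 11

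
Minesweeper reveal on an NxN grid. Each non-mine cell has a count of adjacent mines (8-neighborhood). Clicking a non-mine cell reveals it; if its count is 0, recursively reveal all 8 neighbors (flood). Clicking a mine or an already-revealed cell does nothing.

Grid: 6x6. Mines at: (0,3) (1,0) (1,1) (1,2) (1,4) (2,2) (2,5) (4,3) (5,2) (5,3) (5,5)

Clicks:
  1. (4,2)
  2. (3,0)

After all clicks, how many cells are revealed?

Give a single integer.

Answer: 9

Derivation:
Click 1 (4,2) count=3: revealed 1 new [(4,2)] -> total=1
Click 2 (3,0) count=0: revealed 8 new [(2,0) (2,1) (3,0) (3,1) (4,0) (4,1) (5,0) (5,1)] -> total=9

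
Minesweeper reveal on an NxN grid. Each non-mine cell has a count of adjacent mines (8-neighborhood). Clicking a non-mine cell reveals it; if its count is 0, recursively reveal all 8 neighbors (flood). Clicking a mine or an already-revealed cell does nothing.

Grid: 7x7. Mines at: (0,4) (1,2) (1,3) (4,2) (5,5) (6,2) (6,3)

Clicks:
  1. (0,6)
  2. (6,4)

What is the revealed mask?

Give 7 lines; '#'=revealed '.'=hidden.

Click 1 (0,6) count=0: revealed 17 new [(0,5) (0,6) (1,4) (1,5) (1,6) (2,3) (2,4) (2,5) (2,6) (3,3) (3,4) (3,5) (3,6) (4,3) (4,4) (4,5) (4,6)] -> total=17
Click 2 (6,4) count=2: revealed 1 new [(6,4)] -> total=18

Answer: .....##
....###
...####
...####
...####
.......
....#..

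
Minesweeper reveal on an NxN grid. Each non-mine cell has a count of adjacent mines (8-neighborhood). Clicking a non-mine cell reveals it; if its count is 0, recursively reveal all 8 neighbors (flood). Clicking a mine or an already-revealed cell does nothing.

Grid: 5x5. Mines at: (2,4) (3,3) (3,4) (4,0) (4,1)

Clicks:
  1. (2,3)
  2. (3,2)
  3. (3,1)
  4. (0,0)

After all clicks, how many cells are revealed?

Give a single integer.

Click 1 (2,3) count=3: revealed 1 new [(2,3)] -> total=1
Click 2 (3,2) count=2: revealed 1 new [(3,2)] -> total=2
Click 3 (3,1) count=2: revealed 1 new [(3,1)] -> total=3
Click 4 (0,0) count=0: revealed 14 new [(0,0) (0,1) (0,2) (0,3) (0,4) (1,0) (1,1) (1,2) (1,3) (1,4) (2,0) (2,1) (2,2) (3,0)] -> total=17

Answer: 17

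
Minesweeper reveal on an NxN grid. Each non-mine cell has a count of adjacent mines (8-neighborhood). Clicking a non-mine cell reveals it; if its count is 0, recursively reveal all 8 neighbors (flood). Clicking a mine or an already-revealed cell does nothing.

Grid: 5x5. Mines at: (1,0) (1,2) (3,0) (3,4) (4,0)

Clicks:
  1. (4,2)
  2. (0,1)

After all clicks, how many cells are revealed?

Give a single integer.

Click 1 (4,2) count=0: revealed 9 new [(2,1) (2,2) (2,3) (3,1) (3,2) (3,3) (4,1) (4,2) (4,3)] -> total=9
Click 2 (0,1) count=2: revealed 1 new [(0,1)] -> total=10

Answer: 10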